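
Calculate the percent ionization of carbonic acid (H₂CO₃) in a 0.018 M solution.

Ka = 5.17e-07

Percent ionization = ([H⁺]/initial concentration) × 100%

Using Ka equilibrium: x² + Ka×x - Ka×C = 0. Solving: [H⁺] = 9.6209e-05. Percent = (9.6209e-05/0.018) × 100

Percent ionization = 0.534%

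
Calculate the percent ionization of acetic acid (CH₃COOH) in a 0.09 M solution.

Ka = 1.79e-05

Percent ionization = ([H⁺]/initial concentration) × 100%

Using Ka equilibrium: x² + Ka×x - Ka×C = 0. Solving: [H⁺] = 1.2603e-03. Percent = (1.2603e-03/0.09) × 100

Percent ionization = 1.4%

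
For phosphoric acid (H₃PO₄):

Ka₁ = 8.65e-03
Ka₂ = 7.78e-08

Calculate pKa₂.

pKa₂ = -log(Ka₂) = -log(7.78e-08) = 7.11.

pK_{a2} = 7.11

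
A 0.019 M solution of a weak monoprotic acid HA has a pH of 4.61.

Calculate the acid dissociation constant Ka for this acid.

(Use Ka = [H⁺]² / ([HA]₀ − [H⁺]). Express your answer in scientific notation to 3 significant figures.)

[H⁺] = 10^(−pH) = 10^(−4.61) = 2.455e-05 M. For HA ⇌ H⁺ + A⁻, Ka = [H⁺][A⁻]/[HA] = [H⁺]² / ([HA]₀ − [H⁺]) = (2.455e-05)² / (0.019 − 2.455e-05) = 3.18e-08.

K_a = 3.18e-08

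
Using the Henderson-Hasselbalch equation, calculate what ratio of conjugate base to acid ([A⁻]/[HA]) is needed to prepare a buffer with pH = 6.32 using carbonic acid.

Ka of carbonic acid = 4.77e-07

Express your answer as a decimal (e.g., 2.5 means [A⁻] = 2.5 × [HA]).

pKa = -log(4.77e-07) = 6.3215. pH = pKa + log([A⁻]/[HA]), so log([A⁻]/[HA]) = pH − pKa = 6.32 − 6.3215 = -0.0015. [A⁻]/[HA] = 10^(-0.0015) = 0.997

[A⁻]/[HA] = 0.997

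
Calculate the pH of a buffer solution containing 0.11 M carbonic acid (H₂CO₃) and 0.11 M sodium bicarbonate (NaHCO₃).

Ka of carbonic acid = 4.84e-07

pKa = -log(4.84e-07) = 6.32. pH = pKa + log([A⁻]/[HA]) = 6.32 + log(0.11/0.11)

pH = 6.32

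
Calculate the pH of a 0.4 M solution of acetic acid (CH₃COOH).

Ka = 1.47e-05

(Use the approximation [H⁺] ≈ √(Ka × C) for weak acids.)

[H⁺] = √(Ka × C) = √(1.47e-05 × 0.4) = 2.4249e-03. pH = -log(2.4249e-03)

pH = 2.62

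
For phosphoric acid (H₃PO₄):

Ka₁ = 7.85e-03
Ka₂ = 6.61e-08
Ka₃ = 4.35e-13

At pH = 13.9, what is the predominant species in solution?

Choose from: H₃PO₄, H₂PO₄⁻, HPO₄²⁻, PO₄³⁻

pKa₁ = 2.11, pKa₂ = 7.18, pKa₃ = 12.36. For a polyprotic acid the predominant species crosses at each pKa: below pKa_n the protonated form dominates, above it the deprotonated form does. At pH = 13.9, the predominant species is PO₄³⁻.

PO₄³⁻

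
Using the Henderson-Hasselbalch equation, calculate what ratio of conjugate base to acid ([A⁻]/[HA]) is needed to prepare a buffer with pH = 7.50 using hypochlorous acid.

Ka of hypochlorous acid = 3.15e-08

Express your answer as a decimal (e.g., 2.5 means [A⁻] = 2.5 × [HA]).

pKa = -log(3.15e-08) = 7.5017. pH = pKa + log([A⁻]/[HA]), so log([A⁻]/[HA]) = pH − pKa = 7.50 − 7.5017 = -0.0017. [A⁻]/[HA] = 10^(-0.0017) = 0.996

[A⁻]/[HA] = 0.996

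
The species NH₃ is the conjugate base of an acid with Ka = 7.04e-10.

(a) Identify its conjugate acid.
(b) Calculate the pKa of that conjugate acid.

(a) The conjugate acid is formed by adding one H⁺ to NH₃, giving NH₄⁺. (b) pKa = -log(Ka) = -log(7.04e-10) = 9.15.

Conjugate acid: NH₄⁺; pK_a = 9.15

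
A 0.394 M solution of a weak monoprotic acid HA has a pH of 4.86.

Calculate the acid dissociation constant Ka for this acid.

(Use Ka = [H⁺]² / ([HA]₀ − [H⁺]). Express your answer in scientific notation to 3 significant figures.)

[H⁺] = 10^(−pH) = 10^(−4.86) = 1.380e-05 M. For HA ⇌ H⁺ + A⁻, Ka = [H⁺][A⁻]/[HA] = [H⁺]² / ([HA]₀ − [H⁺]) = (1.380e-05)² / (0.394 − 1.380e-05) = 4.84e-10.

K_a = 4.84e-10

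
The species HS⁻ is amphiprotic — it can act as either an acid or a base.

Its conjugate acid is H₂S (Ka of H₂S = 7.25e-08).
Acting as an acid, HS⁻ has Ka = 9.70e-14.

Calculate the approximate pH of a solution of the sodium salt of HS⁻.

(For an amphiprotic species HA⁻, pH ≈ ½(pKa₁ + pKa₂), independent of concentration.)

pKa₁ = -log(7.25e-08) = 7.14; pKa₂ = -log(9.70e-14) = 13.01. For an amphiprotic species, pH ≈ ½(pKa₁ + pKa₂) = ½(7.14 + 13.01) = 10.08.

pH = 10.08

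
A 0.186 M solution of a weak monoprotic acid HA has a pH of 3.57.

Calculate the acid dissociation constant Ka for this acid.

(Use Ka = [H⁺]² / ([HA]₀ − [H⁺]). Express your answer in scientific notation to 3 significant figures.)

[H⁺] = 10^(−pH) = 10^(−3.57) = 2.692e-04 M. For HA ⇌ H⁺ + A⁻, Ka = [H⁺][A⁻]/[HA] = [H⁺]² / ([HA]₀ − [H⁺]) = (2.692e-04)² / (0.186 − 2.692e-04) = 3.90e-07.

K_a = 3.90e-07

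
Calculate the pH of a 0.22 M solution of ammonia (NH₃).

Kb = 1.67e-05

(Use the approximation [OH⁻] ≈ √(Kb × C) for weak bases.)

[OH⁻] = √(Kb × C) = √(1.67e-05 × 0.22) = 1.9168e-03. pOH = 2.72, pH = 14 - pOH

pH = 11.28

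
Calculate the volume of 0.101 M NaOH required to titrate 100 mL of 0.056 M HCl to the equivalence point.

At equivalence: moles acid = moles base. moles HCl = 0.056 × 100/1000 = 0.0056 mol. V_base = moles / 0.101 × 1000 = 55.4 mL.

V_{base} = 55.4 mL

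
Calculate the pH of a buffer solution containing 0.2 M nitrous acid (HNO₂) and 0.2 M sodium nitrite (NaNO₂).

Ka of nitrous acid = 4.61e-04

pKa = -log(4.61e-04) = 3.34. pH = pKa + log([A⁻]/[HA]) = 3.34 + log(0.2/0.2)

pH = 3.34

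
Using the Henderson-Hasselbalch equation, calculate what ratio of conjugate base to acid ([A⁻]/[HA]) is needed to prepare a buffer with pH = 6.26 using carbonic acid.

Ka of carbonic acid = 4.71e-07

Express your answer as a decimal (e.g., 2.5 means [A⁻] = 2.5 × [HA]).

pKa = -log(4.71e-07) = 6.3270. pH = pKa + log([A⁻]/[HA]), so log([A⁻]/[HA]) = pH − pKa = 6.26 − 6.3270 = -0.0670. [A⁻]/[HA] = 10^(-0.0670) = 0.857

[A⁻]/[HA] = 0.857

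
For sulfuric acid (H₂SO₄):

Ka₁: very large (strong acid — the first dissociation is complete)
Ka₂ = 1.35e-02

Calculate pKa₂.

pKa₂ = -log(Ka₂) = -log(1.35e-02) = 1.87.

pK_{a2} = 1.87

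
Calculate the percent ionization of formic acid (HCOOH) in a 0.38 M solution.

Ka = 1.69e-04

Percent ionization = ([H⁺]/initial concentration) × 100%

Using Ka equilibrium: x² + Ka×x - Ka×C = 0. Solving: [H⁺] = 7.9297e-03. Percent = (7.9297e-03/0.38) × 100

Percent ionization = 2.09%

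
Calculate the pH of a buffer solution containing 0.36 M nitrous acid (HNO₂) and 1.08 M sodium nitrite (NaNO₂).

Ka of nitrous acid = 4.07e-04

pKa = -log(4.07e-04) = 3.39. pH = pKa + log([A⁻]/[HA]) = 3.39 + log(1.08/0.36)

pH = 3.87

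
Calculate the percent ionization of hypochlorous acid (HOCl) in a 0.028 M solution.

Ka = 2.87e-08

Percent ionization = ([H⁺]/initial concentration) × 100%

Using Ka equilibrium: x² + Ka×x - Ka×C = 0. Solving: [H⁺] = 2.8333e-05. Percent = (2.8333e-05/0.028) × 100

Percent ionization = 0.101%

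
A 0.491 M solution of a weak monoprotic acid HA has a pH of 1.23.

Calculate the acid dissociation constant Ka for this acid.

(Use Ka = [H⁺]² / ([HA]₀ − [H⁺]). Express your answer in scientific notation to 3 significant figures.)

[H⁺] = 10^(−pH) = 10^(−1.23) = 5.888e-02 M. For HA ⇌ H⁺ + A⁻, Ka = [H⁺][A⁻]/[HA] = [H⁺]² / ([HA]₀ − [H⁺]) = (5.888e-02)² / (0.491 − 5.888e-02) = 8.02e-03.

K_a = 8.02e-03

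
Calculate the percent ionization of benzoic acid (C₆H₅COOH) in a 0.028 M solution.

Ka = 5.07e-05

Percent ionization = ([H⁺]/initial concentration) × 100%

Using Ka equilibrium: x² + Ka×x - Ka×C = 0. Solving: [H⁺] = 1.1664e-03. Percent = (1.1664e-03/0.028) × 100

Percent ionization = 4.17%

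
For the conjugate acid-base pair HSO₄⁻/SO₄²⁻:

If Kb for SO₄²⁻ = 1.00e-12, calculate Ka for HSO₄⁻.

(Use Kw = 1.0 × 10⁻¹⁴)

For a conjugate pair Ka × Kb = Kw, so Ka = Kw/Kb = 1.0 × 10⁻¹⁴ / 1.00e-12 = 1.00e-02.

K_a = 1.00e-02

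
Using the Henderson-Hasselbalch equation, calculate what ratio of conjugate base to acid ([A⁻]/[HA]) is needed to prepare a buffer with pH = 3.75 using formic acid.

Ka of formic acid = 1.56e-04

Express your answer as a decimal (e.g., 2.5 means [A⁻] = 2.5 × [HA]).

pKa = -log(1.56e-04) = 3.8069. pH = pKa + log([A⁻]/[HA]), so log([A⁻]/[HA]) = pH − pKa = 3.75 − 3.8069 = -0.0569. [A⁻]/[HA] = 10^(-0.0569) = 0.877

[A⁻]/[HA] = 0.877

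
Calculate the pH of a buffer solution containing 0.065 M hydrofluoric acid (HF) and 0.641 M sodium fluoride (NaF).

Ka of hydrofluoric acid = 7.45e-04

pKa = -log(7.45e-04) = 3.13. pH = pKa + log([A⁻]/[HA]) = 3.13 + log(0.641/0.065)

pH = 4.12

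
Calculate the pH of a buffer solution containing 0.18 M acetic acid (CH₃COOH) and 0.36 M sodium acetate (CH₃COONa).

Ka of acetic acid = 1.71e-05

pKa = -log(1.71e-05) = 4.77. pH = pKa + log([A⁻]/[HA]) = 4.77 + log(0.36/0.18)

pH = 5.07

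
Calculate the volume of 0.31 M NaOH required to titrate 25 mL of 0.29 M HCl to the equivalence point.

At equivalence: moles acid = moles base. moles HCl = 0.29 × 25/1000 = 0.00725 mol. V_base = moles / 0.31 × 1000 = 23.4 mL.

V_{base} = 23.4 mL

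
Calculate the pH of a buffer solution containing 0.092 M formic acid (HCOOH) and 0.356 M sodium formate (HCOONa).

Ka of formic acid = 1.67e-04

pKa = -log(1.67e-04) = 3.78. pH = pKa + log([A⁻]/[HA]) = 3.78 + log(0.356/0.092)

pH = 4.36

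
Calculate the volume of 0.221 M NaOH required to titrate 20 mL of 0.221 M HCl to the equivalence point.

At equivalence: moles acid = moles base. moles HCl = 0.221 × 20/1000 = 0.00442 mol. V_base = moles / 0.221 × 1000 = 20.0 mL.

V_{base} = 20.0 mL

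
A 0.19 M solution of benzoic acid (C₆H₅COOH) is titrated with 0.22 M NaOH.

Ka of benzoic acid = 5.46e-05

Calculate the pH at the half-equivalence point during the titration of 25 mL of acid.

At half-equivalence [HA] = [A⁻], so Henderson-Hasselbalch gives pH = pKa = -log(5.46e-05) = 4.26.

pH = pKa = 4.26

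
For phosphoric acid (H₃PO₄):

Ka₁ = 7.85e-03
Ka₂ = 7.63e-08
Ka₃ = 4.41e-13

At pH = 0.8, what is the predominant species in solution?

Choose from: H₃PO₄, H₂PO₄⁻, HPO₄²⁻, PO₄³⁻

pKa₁ = 2.11, pKa₂ = 7.12, pKa₃ = 12.36. For a polyprotic acid the predominant species crosses at each pKa: below pKa_n the protonated form dominates, above it the deprotonated form does. At pH = 0.8, the predominant species is H₃PO₄.

H₃PO₄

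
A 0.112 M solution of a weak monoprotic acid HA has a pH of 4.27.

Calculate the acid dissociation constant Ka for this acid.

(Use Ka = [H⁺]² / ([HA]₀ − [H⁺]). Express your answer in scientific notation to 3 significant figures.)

[H⁺] = 10^(−pH) = 10^(−4.27) = 5.370e-05 M. For HA ⇌ H⁺ + A⁻, Ka = [H⁺][A⁻]/[HA] = [H⁺]² / ([HA]₀ − [H⁺]) = (5.370e-05)² / (0.112 − 5.370e-05) = 2.58e-08.

K_a = 2.58e-08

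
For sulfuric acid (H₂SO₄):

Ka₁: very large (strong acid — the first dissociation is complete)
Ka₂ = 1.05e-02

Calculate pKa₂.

pKa₂ = -log(Ka₂) = -log(1.05e-02) = 1.98.

pK_{a2} = 1.98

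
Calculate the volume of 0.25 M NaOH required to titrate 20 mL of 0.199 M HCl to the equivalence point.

At equivalence: moles acid = moles base. moles HCl = 0.199 × 20/1000 = 0.00398 mol. V_base = moles / 0.25 × 1000 = 15.9 mL.

V_{base} = 15.9 mL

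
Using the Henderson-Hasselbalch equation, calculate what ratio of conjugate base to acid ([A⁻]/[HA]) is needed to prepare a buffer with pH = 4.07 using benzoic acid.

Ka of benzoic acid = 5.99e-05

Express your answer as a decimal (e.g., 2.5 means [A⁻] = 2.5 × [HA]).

pKa = -log(5.99e-05) = 4.2226. pH = pKa + log([A⁻]/[HA]), so log([A⁻]/[HA]) = pH − pKa = 4.07 − 4.2226 = -0.1526. [A⁻]/[HA] = 10^(-0.1526) = 0.704

[A⁻]/[HA] = 0.704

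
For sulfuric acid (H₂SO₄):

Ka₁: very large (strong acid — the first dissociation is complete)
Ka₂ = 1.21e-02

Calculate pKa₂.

pKa₂ = -log(Ka₂) = -log(1.21e-02) = 1.92.

pK_{a2} = 1.92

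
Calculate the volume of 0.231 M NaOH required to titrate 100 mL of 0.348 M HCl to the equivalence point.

At equivalence: moles acid = moles base. moles HCl = 0.348 × 100/1000 = 0.0348 mol. V_base = moles / 0.231 × 1000 = 150.6 mL.

V_{base} = 150.6 mL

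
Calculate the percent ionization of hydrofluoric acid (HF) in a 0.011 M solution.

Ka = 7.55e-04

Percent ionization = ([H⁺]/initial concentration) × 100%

Using Ka equilibrium: x² + Ka×x - Ka×C = 0. Solving: [H⁺] = 2.5290e-03. Percent = (2.5290e-03/0.011) × 100

Percent ionization = 23%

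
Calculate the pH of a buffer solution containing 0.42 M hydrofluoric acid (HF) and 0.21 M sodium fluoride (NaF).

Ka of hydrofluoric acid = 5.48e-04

pKa = -log(5.48e-04) = 3.26. pH = pKa + log([A⁻]/[HA]) = 3.26 + log(0.21/0.42)

pH = 2.96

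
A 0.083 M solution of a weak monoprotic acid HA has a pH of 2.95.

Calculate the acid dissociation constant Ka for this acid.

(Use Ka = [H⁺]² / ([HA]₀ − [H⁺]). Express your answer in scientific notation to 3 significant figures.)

[H⁺] = 10^(−pH) = 10^(−2.95) = 1.122e-03 M. For HA ⇌ H⁺ + A⁻, Ka = [H⁺][A⁻]/[HA] = [H⁺]² / ([HA]₀ − [H⁺]) = (1.122e-03)² / (0.083 − 1.122e-03) = 1.54e-05.

K_a = 1.54e-05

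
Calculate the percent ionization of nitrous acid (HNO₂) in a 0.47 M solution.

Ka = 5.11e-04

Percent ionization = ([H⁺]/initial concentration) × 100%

Using Ka equilibrium: x² + Ka×x - Ka×C = 0. Solving: [H⁺] = 1.5244e-02. Percent = (1.5244e-02/0.47) × 100

Percent ionization = 3.24%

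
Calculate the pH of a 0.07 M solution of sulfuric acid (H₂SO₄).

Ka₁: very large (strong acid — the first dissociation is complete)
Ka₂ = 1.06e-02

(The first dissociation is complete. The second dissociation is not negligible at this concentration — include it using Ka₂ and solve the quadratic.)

First dissociation is complete: [H⁺]₀ = [HSO₄⁻]₀ = C = 0.07 M. Second dissociation HSO₄⁻ ⇌ H⁺ + SO₄²⁻: let x = [SO₄²⁻]. Ka₂ = (C + x)·x / (C − x) = 1.06e-02 → x² + (C + Ka₂)·x − Ka₂·C = 0 → x² + 0.08060·x − 7.420e-04 = 0. x = (−0.08060 + √(0.08060² + 4 × 7.420e-04)) / 2 = 8.3425e-03 M. [H⁺] = C + x = 0.07 + 8.3425e-03 = 7.8342e-02 M. pH = -log(7.8342e-02) = 1.11.

pH = 1.11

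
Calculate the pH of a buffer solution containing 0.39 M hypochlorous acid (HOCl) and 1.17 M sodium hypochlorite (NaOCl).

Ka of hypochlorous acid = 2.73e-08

pKa = -log(2.73e-08) = 7.56. pH = pKa + log([A⁻]/[HA]) = 7.56 + log(1.17/0.39)

pH = 8.04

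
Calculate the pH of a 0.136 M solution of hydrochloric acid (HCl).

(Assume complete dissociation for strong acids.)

[H⁺] = 0.136 M for strong acid. pH = -log[H⁺] = -log(0.136)

pH = 0.87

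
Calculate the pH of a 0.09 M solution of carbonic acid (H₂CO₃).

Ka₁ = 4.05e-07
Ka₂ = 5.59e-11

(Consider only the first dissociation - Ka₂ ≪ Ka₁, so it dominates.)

First dissociation dominates. From Ka₁ = [H⁺][HA⁻]/[H₂A], x² + Ka₁·x − Ka₁·C = 0 with C = 0.09 M and Ka₁ = 4.05e-07. Solving: [H⁺] = (−Ka₁ + √(Ka₁² + 4·Ka₁·C)) / 2 = 1.9072e-04 M. pH = -log(1.9072e-04) = 3.72.

pH = 3.72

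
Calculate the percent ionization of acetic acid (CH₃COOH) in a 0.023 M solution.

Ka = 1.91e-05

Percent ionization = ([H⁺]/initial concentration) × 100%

Using Ka equilibrium: x² + Ka×x - Ka×C = 0. Solving: [H⁺] = 6.5332e-04. Percent = (6.5332e-04/0.023) × 100

Percent ionization = 2.84%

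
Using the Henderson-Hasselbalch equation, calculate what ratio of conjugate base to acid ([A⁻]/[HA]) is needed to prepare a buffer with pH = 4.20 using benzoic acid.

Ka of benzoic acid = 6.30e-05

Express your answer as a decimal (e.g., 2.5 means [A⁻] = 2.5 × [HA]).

pKa = -log(6.30e-05) = 4.2007. pH = pKa + log([A⁻]/[HA]), so log([A⁻]/[HA]) = pH − pKa = 4.20 − 4.2007 = -0.0007. [A⁻]/[HA] = 10^(-0.0007) = 0.998

[A⁻]/[HA] = 0.998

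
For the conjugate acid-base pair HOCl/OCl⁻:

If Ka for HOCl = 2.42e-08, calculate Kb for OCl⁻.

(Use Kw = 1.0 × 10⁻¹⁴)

For a conjugate pair Ka × Kb = Kw, so Kb = Kw/Ka = 1.0 × 10⁻¹⁴ / 2.42e-08 = 4.13e-07.

K_b = 4.13e-07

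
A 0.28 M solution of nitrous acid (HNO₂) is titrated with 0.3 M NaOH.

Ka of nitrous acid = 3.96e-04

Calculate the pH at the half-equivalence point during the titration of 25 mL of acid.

At half-equivalence [HA] = [A⁻], so Henderson-Hasselbalch gives pH = pKa = -log(3.96e-04) = 3.40.

pH = pKa = 3.40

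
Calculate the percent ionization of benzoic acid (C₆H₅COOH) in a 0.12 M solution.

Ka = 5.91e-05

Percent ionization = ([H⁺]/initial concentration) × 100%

Using Ka equilibrium: x² + Ka×x - Ka×C = 0. Solving: [H⁺] = 2.6337e-03. Percent = (2.6337e-03/0.12) × 100

Percent ionization = 2.19%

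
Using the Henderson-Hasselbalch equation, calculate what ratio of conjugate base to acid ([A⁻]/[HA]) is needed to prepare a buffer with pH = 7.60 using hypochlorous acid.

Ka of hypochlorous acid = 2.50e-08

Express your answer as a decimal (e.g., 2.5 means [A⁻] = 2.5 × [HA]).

pKa = -log(2.50e-08) = 7.6021. pH = pKa + log([A⁻]/[HA]), so log([A⁻]/[HA]) = pH − pKa = 7.60 − 7.6021 = -0.0021. [A⁻]/[HA] = 10^(-0.0021) = 0.995

[A⁻]/[HA] = 0.995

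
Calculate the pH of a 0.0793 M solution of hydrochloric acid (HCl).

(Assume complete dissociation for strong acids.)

[H⁺] = 0.0793 M for strong acid. pH = -log[H⁺] = -log(0.0793)

pH = 1.10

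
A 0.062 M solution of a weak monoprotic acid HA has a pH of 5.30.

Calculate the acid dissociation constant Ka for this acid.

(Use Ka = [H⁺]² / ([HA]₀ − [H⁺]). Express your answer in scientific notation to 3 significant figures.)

[H⁺] = 10^(−pH) = 10^(−5.30) = 5.012e-06 M. For HA ⇌ H⁺ + A⁻, Ka = [H⁺][A⁻]/[HA] = [H⁺]² / ([HA]₀ − [H⁺]) = (5.012e-06)² / (0.062 − 5.012e-06) = 4.05e-10.

K_a = 4.05e-10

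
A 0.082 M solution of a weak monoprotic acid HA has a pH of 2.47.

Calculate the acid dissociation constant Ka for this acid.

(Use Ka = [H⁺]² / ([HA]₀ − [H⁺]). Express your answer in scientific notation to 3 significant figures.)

[H⁺] = 10^(−pH) = 10^(−2.47) = 3.388e-03 M. For HA ⇌ H⁺ + A⁻, Ka = [H⁺][A⁻]/[HA] = [H⁺]² / ([HA]₀ − [H⁺]) = (3.388e-03)² / (0.082 − 3.388e-03) = 1.46e-04.

K_a = 1.46e-04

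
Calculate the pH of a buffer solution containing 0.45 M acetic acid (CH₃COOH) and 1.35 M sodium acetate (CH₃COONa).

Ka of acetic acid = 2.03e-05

pKa = -log(2.03e-05) = 4.69. pH = pKa + log([A⁻]/[HA]) = 4.69 + log(1.35/0.45)

pH = 5.17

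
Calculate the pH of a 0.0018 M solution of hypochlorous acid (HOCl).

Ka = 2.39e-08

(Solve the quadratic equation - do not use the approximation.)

x² + Ka×x - Ka×C = 0. Using quadratic formula: [H⁺] = 6.5470e-06

pH = 5.18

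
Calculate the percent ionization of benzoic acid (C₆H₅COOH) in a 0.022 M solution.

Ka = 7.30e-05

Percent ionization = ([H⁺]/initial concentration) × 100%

Using Ka equilibrium: x² + Ka×x - Ka×C = 0. Solving: [H⁺] = 1.2313e-03. Percent = (1.2313e-03/0.022) × 100

Percent ionization = 5.6%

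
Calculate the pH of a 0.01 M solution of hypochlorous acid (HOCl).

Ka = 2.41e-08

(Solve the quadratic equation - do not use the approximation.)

x² + Ka×x - Ka×C = 0. Using quadratic formula: [H⁺] = 1.5512e-05

pH = 4.81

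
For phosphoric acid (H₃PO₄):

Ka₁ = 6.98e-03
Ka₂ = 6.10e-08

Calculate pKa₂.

pKa₂ = -log(Ka₂) = -log(6.10e-08) = 7.21.

pK_{a2} = 7.21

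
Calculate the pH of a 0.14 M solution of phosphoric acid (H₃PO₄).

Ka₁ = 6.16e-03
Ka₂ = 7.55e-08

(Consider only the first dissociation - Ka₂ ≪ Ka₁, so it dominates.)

First dissociation dominates. From Ka₁ = [H⁺][HA⁻]/[H₂A], x² + Ka₁·x − Ka₁·C = 0 with C = 0.14 M and Ka₁ = 6.16e-03. Solving: [H⁺] = (−Ka₁ + √(Ka₁² + 4·Ka₁·C)) / 2 = 2.6448e-02 M. pH = -log(2.6448e-02) = 1.58.

pH = 1.58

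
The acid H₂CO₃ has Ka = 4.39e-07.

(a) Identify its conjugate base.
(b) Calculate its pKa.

(a) The conjugate base is formed by removing one H⁺ from H₂CO₃, giving HCO₃⁻. (b) pKa = -log(Ka) = -log(4.39e-07) = 6.36.

Conjugate base: HCO₃⁻; pK_a = 6.36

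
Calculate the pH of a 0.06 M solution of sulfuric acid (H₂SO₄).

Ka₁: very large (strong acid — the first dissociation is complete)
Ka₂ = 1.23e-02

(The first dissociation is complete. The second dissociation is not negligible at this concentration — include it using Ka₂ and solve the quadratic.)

First dissociation is complete: [H⁺]₀ = [HSO₄⁻]₀ = C = 0.06 M. Second dissociation HSO₄⁻ ⇌ H⁺ + SO₄²⁻: let x = [SO₄²⁻]. Ka₂ = (C + x)·x / (C − x) = 1.23e-02 → x² + (C + Ka₂)·x − Ka₂·C = 0 → x² + 0.07230·x − 7.380e-04 = 0. x = (−0.07230 + √(0.07230² + 4 × 7.380e-04)) / 2 = 9.0697e-03 M. [H⁺] = C + x = 0.06 + 9.0697e-03 = 6.9070e-02 M. pH = -log(6.9070e-02) = 1.16.

pH = 1.16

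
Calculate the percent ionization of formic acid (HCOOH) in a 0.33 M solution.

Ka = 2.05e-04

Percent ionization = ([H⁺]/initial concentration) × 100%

Using Ka equilibrium: x² + Ka×x - Ka×C = 0. Solving: [H⁺] = 8.1231e-03. Percent = (8.1231e-03/0.33) × 100

Percent ionization = 2.46%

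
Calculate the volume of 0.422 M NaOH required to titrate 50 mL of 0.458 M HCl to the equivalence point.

At equivalence: moles acid = moles base. moles HCl = 0.458 × 50/1000 = 0.0229 mol. V_base = moles / 0.422 × 1000 = 54.3 mL.

V_{base} = 54.3 mL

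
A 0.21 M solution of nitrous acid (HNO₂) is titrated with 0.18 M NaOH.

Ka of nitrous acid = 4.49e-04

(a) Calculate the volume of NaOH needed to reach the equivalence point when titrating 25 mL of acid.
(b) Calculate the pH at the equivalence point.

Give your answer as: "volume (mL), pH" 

moles acid = 0.21 × 25/1000 = 0.00525 mol; V_base = moles/0.18 × 1000 = 29.2 mL. At equivalence only the conjugate base is present: [A⁻] = 0.00525/0.054 = 9.6923e-02 M. Kb = Kw/Ka = 2.23e-11; [OH⁻] = √(Kb × [A⁻]) = 1.4692e-06; pOH = 5.83; pH = 14 - pOH = 8.17.

V = 29.2 mL, pH = 8.17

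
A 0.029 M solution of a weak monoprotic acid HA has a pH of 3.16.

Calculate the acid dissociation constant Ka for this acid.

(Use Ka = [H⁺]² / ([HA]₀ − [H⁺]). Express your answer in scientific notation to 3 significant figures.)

[H⁺] = 10^(−pH) = 10^(−3.16) = 6.918e-04 M. For HA ⇌ H⁺ + A⁻, Ka = [H⁺][A⁻]/[HA] = [H⁺]² / ([HA]₀ − [H⁺]) = (6.918e-04)² / (0.029 − 6.918e-04) = 1.69e-05.

K_a = 1.69e-05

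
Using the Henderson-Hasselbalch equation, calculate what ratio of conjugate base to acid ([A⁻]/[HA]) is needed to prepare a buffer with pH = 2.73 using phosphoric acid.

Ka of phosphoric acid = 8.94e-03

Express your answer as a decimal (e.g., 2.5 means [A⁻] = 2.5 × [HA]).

pKa = -log(8.94e-03) = 2.0487. pH = pKa + log([A⁻]/[HA]), so log([A⁻]/[HA]) = pH − pKa = 2.73 − 2.0487 = 0.6813. [A⁻]/[HA] = 10^(0.6813) = 4.80

[A⁻]/[HA] = 4.80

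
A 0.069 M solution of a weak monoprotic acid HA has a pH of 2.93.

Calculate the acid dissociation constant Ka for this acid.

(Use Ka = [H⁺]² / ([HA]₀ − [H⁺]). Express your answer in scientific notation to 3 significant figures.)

[H⁺] = 10^(−pH) = 10^(−2.93) = 1.175e-03 M. For HA ⇌ H⁺ + A⁻, Ka = [H⁺][A⁻]/[HA] = [H⁺]² / ([HA]₀ − [H⁺]) = (1.175e-03)² / (0.069 − 1.175e-03) = 2.04e-05.

K_a = 2.04e-05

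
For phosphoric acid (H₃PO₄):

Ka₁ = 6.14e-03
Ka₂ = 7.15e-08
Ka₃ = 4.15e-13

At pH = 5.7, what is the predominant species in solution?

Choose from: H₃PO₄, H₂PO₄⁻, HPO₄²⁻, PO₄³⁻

pKa₁ = 2.21, pKa₂ = 7.15, pKa₃ = 12.38. For a polyprotic acid the predominant species crosses at each pKa: below pKa_n the protonated form dominates, above it the deprotonated form does. At pH = 5.7, the predominant species is H₂PO₄⁻.

H₂PO₄⁻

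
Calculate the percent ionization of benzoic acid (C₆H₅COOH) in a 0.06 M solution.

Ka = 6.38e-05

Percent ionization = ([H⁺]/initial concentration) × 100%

Using Ka equilibrium: x² + Ka×x - Ka×C = 0. Solving: [H⁺] = 1.9249e-03. Percent = (1.9249e-03/0.06) × 100

Percent ionization = 3.21%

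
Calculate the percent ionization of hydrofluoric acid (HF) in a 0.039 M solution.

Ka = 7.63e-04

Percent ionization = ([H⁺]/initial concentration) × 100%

Using Ka equilibrium: x² + Ka×x - Ka×C = 0. Solving: [H⁺] = 5.0868e-03. Percent = (5.0868e-03/0.039) × 100

Percent ionization = 13%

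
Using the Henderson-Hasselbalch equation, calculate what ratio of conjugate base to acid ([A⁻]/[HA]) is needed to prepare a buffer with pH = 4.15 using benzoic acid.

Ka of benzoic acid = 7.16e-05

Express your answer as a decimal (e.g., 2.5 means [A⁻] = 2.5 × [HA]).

pKa = -log(7.16e-05) = 4.1451. pH = pKa + log([A⁻]/[HA]), so log([A⁻]/[HA]) = pH − pKa = 4.15 − 4.1451 = 0.0049. [A⁻]/[HA] = 10^(0.0049) = 1.01

[A⁻]/[HA] = 1.01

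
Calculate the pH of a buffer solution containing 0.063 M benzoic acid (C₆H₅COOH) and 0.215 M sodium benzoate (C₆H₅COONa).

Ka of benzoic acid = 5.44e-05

pKa = -log(5.44e-05) = 4.26. pH = pKa + log([A⁻]/[HA]) = 4.26 + log(0.215/0.063)

pH = 4.80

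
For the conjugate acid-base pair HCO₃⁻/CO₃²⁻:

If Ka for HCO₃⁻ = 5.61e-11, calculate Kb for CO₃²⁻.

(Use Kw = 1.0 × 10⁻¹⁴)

For a conjugate pair Ka × Kb = Kw, so Kb = Kw/Ka = 1.0 × 10⁻¹⁴ / 5.61e-11 = 1.78e-04.

K_b = 1.78e-04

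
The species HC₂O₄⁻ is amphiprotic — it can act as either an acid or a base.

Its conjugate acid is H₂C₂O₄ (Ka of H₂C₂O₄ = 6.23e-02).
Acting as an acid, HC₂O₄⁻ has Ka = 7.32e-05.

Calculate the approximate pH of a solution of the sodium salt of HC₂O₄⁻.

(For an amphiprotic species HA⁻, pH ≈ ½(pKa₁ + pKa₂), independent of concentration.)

pKa₁ = -log(6.23e-02) = 1.21; pKa₂ = -log(7.32e-05) = 4.14. For an amphiprotic species, pH ≈ ½(pKa₁ + pKa₂) = ½(1.21 + 4.14) = 2.67.

pH = 2.67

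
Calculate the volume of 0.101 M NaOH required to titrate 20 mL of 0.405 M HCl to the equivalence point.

At equivalence: moles acid = moles base. moles HCl = 0.405 × 20/1000 = 0.0081 mol. V_base = moles / 0.101 × 1000 = 80.2 mL.

V_{base} = 80.2 mL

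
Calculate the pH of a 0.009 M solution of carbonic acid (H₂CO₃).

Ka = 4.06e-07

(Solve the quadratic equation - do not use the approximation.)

x² + Ka×x - Ka×C = 0. Using quadratic formula: [H⁺] = 6.0246e-05

pH = 4.22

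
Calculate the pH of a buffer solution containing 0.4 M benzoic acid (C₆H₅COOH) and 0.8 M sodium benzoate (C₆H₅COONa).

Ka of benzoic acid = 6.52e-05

pKa = -log(6.52e-05) = 4.19. pH = pKa + log([A⁻]/[HA]) = 4.19 + log(0.8/0.4)

pH = 4.49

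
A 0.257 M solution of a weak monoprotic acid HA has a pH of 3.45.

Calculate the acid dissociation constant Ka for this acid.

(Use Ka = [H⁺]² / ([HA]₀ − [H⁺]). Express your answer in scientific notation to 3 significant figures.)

[H⁺] = 10^(−pH) = 10^(−3.45) = 3.548e-04 M. For HA ⇌ H⁺ + A⁻, Ka = [H⁺][A⁻]/[HA] = [H⁺]² / ([HA]₀ − [H⁺]) = (3.548e-04)² / (0.257 − 3.548e-04) = 4.91e-07.

K_a = 4.91e-07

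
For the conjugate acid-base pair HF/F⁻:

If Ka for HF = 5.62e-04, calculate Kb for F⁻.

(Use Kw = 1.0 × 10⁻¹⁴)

For a conjugate pair Ka × Kb = Kw, so Kb = Kw/Ka = 1.0 × 10⁻¹⁴ / 5.62e-04 = 1.78e-11.

K_b = 1.78e-11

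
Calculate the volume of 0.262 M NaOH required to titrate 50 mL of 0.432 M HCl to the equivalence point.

At equivalence: moles acid = moles base. moles HCl = 0.432 × 50/1000 = 0.0216 mol. V_base = moles / 0.262 × 1000 = 82.4 mL.

V_{base} = 82.4 mL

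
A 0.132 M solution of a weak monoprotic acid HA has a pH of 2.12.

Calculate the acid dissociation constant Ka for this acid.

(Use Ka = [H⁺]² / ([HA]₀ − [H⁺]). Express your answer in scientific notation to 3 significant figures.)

[H⁺] = 10^(−pH) = 10^(−2.12) = 7.586e-03 M. For HA ⇌ H⁺ + A⁻, Ka = [H⁺][A⁻]/[HA] = [H⁺]² / ([HA]₀ − [H⁺]) = (7.586e-03)² / (0.132 − 7.586e-03) = 4.63e-04.

K_a = 4.63e-04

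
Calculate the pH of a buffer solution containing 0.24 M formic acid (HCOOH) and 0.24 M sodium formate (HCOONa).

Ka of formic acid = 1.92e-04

pKa = -log(1.92e-04) = 3.72. pH = pKa + log([A⁻]/[HA]) = 3.72 + log(0.24/0.24)

pH = 3.72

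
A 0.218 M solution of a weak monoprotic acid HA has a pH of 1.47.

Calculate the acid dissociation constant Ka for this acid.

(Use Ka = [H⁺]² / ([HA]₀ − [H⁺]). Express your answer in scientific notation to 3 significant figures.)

[H⁺] = 10^(−pH) = 10^(−1.47) = 3.388e-02 M. For HA ⇌ H⁺ + A⁻, Ka = [H⁺][A⁻]/[HA] = [H⁺]² / ([HA]₀ − [H⁺]) = (3.388e-02)² / (0.218 − 3.388e-02) = 6.24e-03.

K_a = 6.24e-03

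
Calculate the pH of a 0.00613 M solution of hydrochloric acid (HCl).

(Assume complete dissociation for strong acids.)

[H⁺] = 0.00613 M for strong acid. pH = -log[H⁺] = -log(0.00613)

pH = 2.21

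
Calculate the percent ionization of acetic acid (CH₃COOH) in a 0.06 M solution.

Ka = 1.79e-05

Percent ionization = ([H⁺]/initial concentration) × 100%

Using Ka equilibrium: x² + Ka×x - Ka×C = 0. Solving: [H⁺] = 1.0274e-03. Percent = (1.0274e-03/0.06) × 100

Percent ionization = 1.71%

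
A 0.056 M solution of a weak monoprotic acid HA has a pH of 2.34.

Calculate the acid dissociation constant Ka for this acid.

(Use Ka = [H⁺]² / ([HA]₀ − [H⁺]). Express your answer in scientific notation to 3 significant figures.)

[H⁺] = 10^(−pH) = 10^(−2.34) = 4.571e-03 M. For HA ⇌ H⁺ + A⁻, Ka = [H⁺][A⁻]/[HA] = [H⁺]² / ([HA]₀ − [H⁺]) = (4.571e-03)² / (0.056 − 4.571e-03) = 4.06e-04.

K_a = 4.06e-04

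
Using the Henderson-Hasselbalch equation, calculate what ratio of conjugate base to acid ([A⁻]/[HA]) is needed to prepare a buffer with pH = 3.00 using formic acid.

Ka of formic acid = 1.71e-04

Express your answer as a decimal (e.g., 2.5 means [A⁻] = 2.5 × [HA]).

pKa = -log(1.71e-04) = 3.7670. pH = pKa + log([A⁻]/[HA]), so log([A⁻]/[HA]) = pH − pKa = 3.00 − 3.7670 = -0.7670. [A⁻]/[HA] = 10^(-0.7670) = 0.171

[A⁻]/[HA] = 0.171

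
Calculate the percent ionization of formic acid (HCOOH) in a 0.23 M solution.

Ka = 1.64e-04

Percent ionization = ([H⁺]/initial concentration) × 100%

Using Ka equilibrium: x² + Ka×x - Ka×C = 0. Solving: [H⁺] = 6.0602e-03. Percent = (6.0602e-03/0.23) × 100

Percent ionization = 2.63%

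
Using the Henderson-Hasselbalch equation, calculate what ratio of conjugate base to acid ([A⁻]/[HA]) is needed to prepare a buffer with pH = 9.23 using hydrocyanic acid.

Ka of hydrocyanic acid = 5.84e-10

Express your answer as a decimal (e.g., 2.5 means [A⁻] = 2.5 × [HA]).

pKa = -log(5.84e-10) = 9.2336. pH = pKa + log([A⁻]/[HA]), so log([A⁻]/[HA]) = pH − pKa = 9.23 − 9.2336 = -0.0036. [A⁻]/[HA] = 10^(-0.0036) = 0.992

[A⁻]/[HA] = 0.992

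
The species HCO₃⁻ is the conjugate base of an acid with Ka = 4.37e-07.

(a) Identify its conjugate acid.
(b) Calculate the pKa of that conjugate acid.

(a) The conjugate acid is formed by adding one H⁺ to HCO₃⁻, giving H₂CO₃. (b) pKa = -log(Ka) = -log(4.37e-07) = 6.36.

Conjugate acid: H₂CO₃; pK_a = 6.36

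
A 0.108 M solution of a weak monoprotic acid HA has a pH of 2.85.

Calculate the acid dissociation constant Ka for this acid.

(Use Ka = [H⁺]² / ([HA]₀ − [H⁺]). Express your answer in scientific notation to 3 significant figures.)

[H⁺] = 10^(−pH) = 10^(−2.85) = 1.413e-03 M. For HA ⇌ H⁺ + A⁻, Ka = [H⁺][A⁻]/[HA] = [H⁺]² / ([HA]₀ − [H⁺]) = (1.413e-03)² / (0.108 − 1.413e-03) = 1.87e-05.

K_a = 1.87e-05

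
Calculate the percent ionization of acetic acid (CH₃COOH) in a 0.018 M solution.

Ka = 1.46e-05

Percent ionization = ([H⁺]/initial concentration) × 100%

Using Ka equilibrium: x² + Ka×x - Ka×C = 0. Solving: [H⁺] = 5.0539e-04. Percent = (5.0539e-04/0.018) × 100

Percent ionization = 2.81%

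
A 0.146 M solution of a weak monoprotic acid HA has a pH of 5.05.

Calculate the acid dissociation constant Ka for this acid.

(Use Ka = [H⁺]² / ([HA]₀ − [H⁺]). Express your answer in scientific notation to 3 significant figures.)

[H⁺] = 10^(−pH) = 10^(−5.05) = 8.913e-06 M. For HA ⇌ H⁺ + A⁻, Ka = [H⁺][A⁻]/[HA] = [H⁺]² / ([HA]₀ − [H⁺]) = (8.913e-06)² / (0.146 − 8.913e-06) = 5.44e-10.

K_a = 5.44e-10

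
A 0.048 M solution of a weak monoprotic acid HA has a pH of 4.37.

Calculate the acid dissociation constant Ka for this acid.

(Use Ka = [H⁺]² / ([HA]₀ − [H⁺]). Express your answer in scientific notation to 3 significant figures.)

[H⁺] = 10^(−pH) = 10^(−4.37) = 4.266e-05 M. For HA ⇌ H⁺ + A⁻, Ka = [H⁺][A⁻]/[HA] = [H⁺]² / ([HA]₀ − [H⁺]) = (4.266e-05)² / (0.048 − 4.266e-05) = 3.79e-08.

K_a = 3.79e-08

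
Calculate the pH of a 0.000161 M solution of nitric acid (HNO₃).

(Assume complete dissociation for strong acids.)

[H⁺] = 0.000161 M for strong acid. pH = -log[H⁺] = -log(0.000161)

pH = 3.79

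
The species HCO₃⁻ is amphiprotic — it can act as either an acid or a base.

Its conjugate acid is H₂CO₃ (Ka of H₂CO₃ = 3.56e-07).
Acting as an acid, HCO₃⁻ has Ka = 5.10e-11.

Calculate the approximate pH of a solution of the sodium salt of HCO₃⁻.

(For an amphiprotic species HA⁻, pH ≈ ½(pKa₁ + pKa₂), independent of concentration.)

pKa₁ = -log(3.56e-07) = 6.45; pKa₂ = -log(5.10e-11) = 10.29. For an amphiprotic species, pH ≈ ½(pKa₁ + pKa₂) = ½(6.45 + 10.29) = 8.37.

pH = 8.37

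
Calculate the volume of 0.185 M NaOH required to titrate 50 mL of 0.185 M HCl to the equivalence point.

At equivalence: moles acid = moles base. moles HCl = 0.185 × 50/1000 = 0.00925 mol. V_base = moles / 0.185 × 1000 = 50.0 mL.

V_{base} = 50.0 mL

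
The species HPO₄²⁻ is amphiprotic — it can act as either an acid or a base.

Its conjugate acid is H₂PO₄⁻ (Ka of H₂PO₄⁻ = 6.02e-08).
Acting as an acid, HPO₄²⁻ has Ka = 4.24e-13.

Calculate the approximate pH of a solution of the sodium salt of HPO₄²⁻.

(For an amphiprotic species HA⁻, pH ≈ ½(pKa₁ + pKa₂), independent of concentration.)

pKa₁ = -log(6.02e-08) = 7.22; pKa₂ = -log(4.24e-13) = 12.37. For an amphiprotic species, pH ≈ ½(pKa₁ + pKa₂) = ½(7.22 + 12.37) = 9.80.

pH = 9.80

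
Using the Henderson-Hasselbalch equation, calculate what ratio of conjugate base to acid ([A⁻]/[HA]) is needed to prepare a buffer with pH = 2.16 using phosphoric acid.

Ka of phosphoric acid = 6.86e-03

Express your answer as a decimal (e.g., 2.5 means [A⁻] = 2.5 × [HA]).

pKa = -log(6.86e-03) = 2.1637. pH = pKa + log([A⁻]/[HA]), so log([A⁻]/[HA]) = pH − pKa = 2.16 − 2.1637 = -0.0037. [A⁻]/[HA] = 10^(-0.0037) = 0.992

[A⁻]/[HA] = 0.992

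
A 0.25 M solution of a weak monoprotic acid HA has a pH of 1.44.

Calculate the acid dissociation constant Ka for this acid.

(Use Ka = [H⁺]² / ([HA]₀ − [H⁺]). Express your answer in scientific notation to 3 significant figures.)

[H⁺] = 10^(−pH) = 10^(−1.44) = 3.631e-02 M. For HA ⇌ H⁺ + A⁻, Ka = [H⁺][A⁻]/[HA] = [H⁺]² / ([HA]₀ − [H⁺]) = (3.631e-02)² / (0.25 − 3.631e-02) = 6.17e-03.

K_a = 6.17e-03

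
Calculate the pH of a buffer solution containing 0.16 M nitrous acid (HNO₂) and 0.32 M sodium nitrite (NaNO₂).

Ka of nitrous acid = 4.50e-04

pKa = -log(4.50e-04) = 3.35. pH = pKa + log([A⁻]/[HA]) = 3.35 + log(0.32/0.16)

pH = 3.65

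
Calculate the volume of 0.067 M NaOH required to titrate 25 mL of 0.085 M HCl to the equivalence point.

At equivalence: moles acid = moles base. moles HCl = 0.085 × 25/1000 = 0.002125 mol. V_base = moles / 0.067 × 1000 = 31.7 mL.

V_{base} = 31.7 mL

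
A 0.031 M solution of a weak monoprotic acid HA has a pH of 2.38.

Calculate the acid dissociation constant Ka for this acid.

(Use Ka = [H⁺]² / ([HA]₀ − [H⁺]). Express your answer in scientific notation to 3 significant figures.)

[H⁺] = 10^(−pH) = 10^(−2.38) = 4.169e-03 M. For HA ⇌ H⁺ + A⁻, Ka = [H⁺][A⁻]/[HA] = [H⁺]² / ([HA]₀ − [H⁺]) = (4.169e-03)² / (0.031 − 4.169e-03) = 6.48e-04.

K_a = 6.48e-04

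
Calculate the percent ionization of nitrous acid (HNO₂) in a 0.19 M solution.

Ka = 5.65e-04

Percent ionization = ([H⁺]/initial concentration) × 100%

Using Ka equilibrium: x² + Ka×x - Ka×C = 0. Solving: [H⁺] = 1.0082e-02. Percent = (1.0082e-02/0.19) × 100

Percent ionization = 5.31%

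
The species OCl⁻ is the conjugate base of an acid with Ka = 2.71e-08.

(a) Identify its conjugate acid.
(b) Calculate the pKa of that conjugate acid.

(a) The conjugate acid is formed by adding one H⁺ to OCl⁻, giving HOCl. (b) pKa = -log(Ka) = -log(2.71e-08) = 7.57.

Conjugate acid: HOCl; pK_a = 7.57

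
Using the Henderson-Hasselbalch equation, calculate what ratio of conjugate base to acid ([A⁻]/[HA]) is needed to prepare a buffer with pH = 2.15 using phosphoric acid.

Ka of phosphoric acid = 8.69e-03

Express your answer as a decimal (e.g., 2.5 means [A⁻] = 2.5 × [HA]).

pKa = -log(8.69e-03) = 2.0610. pH = pKa + log([A⁻]/[HA]), so log([A⁻]/[HA]) = pH − pKa = 2.15 − 2.0610 = 0.0890. [A⁻]/[HA] = 10^(0.0890) = 1.23

[A⁻]/[HA] = 1.23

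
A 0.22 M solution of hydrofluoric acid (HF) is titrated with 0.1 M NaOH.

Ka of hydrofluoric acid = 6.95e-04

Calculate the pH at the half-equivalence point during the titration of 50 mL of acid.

At half-equivalence [HA] = [A⁻], so Henderson-Hasselbalch gives pH = pKa = -log(6.95e-04) = 3.16.

pH = pKa = 3.16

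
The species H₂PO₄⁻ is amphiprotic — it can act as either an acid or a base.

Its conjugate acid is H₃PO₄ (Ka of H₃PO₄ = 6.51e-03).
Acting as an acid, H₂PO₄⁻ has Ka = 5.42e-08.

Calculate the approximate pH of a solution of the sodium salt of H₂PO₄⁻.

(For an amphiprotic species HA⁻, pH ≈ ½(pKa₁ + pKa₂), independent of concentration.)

pKa₁ = -log(6.51e-03) = 2.19; pKa₂ = -log(5.42e-08) = 7.27. For an amphiprotic species, pH ≈ ½(pKa₁ + pKa₂) = ½(2.19 + 7.27) = 4.73.

pH = 4.73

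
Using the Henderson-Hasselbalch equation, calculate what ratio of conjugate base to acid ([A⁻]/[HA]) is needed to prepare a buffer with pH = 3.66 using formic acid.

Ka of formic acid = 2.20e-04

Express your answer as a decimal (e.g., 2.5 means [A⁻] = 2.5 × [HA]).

pKa = -log(2.20e-04) = 3.6576. pH = pKa + log([A⁻]/[HA]), so log([A⁻]/[HA]) = pH − pKa = 3.66 − 3.6576 = 0.0024. [A⁻]/[HA] = 10^(0.0024) = 1.01

[A⁻]/[HA] = 1.01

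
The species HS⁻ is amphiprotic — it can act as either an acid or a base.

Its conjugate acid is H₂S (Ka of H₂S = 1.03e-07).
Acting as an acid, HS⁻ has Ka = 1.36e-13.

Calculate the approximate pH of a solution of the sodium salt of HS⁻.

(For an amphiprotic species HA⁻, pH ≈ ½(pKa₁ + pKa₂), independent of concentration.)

pKa₁ = -log(1.03e-07) = 6.99; pKa₂ = -log(1.36e-13) = 12.87. For an amphiprotic species, pH ≈ ½(pKa₁ + pKa₂) = ½(6.99 + 12.87) = 9.93.

pH = 9.93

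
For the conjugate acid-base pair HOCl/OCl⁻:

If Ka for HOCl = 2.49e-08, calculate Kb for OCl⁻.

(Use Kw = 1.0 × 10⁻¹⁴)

For a conjugate pair Ka × Kb = Kw, so Kb = Kw/Ka = 1.0 × 10⁻¹⁴ / 2.49e-08 = 4.02e-07.

K_b = 4.02e-07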